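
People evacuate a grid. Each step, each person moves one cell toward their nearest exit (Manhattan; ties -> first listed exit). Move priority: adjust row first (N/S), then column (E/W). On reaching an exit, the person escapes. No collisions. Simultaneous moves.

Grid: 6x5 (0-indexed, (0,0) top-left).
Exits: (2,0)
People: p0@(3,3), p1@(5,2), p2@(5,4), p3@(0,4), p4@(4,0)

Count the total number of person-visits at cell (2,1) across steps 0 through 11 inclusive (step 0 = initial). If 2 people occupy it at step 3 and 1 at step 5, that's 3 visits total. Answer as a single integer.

Answer: 4

Derivation:
Step 0: p0@(3,3) p1@(5,2) p2@(5,4) p3@(0,4) p4@(4,0) -> at (2,1): 0 [-], cum=0
Step 1: p0@(2,3) p1@(4,2) p2@(4,4) p3@(1,4) p4@(3,0) -> at (2,1): 0 [-], cum=0
Step 2: p0@(2,2) p1@(3,2) p2@(3,4) p3@(2,4) p4@ESC -> at (2,1): 0 [-], cum=0
Step 3: p0@(2,1) p1@(2,2) p2@(2,4) p3@(2,3) p4@ESC -> at (2,1): 1 [p0], cum=1
Step 4: p0@ESC p1@(2,1) p2@(2,3) p3@(2,2) p4@ESC -> at (2,1): 1 [p1], cum=2
Step 5: p0@ESC p1@ESC p2@(2,2) p3@(2,1) p4@ESC -> at (2,1): 1 [p3], cum=3
Step 6: p0@ESC p1@ESC p2@(2,1) p3@ESC p4@ESC -> at (2,1): 1 [p2], cum=4
Step 7: p0@ESC p1@ESC p2@ESC p3@ESC p4@ESC -> at (2,1): 0 [-], cum=4
Total visits = 4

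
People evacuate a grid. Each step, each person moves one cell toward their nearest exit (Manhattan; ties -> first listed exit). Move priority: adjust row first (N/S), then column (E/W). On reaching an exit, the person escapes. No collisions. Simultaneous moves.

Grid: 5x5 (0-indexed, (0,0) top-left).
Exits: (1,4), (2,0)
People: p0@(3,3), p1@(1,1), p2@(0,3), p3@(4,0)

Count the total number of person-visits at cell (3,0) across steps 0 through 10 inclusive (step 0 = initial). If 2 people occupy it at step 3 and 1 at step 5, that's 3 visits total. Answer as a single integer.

Step 0: p0@(3,3) p1@(1,1) p2@(0,3) p3@(4,0) -> at (3,0): 0 [-], cum=0
Step 1: p0@(2,3) p1@(2,1) p2@(1,3) p3@(3,0) -> at (3,0): 1 [p3], cum=1
Step 2: p0@(1,3) p1@ESC p2@ESC p3@ESC -> at (3,0): 0 [-], cum=1
Step 3: p0@ESC p1@ESC p2@ESC p3@ESC -> at (3,0): 0 [-], cum=1
Total visits = 1

Answer: 1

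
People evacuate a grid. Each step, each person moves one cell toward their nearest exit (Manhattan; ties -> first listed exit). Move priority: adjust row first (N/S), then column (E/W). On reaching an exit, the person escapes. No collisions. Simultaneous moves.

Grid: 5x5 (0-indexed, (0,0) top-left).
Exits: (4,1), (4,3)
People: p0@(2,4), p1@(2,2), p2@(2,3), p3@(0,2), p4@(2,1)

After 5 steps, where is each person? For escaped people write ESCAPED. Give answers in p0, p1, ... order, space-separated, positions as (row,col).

Step 1: p0:(2,4)->(3,4) | p1:(2,2)->(3,2) | p2:(2,3)->(3,3) | p3:(0,2)->(1,2) | p4:(2,1)->(3,1)
Step 2: p0:(3,4)->(4,4) | p1:(3,2)->(4,2) | p2:(3,3)->(4,3)->EXIT | p3:(1,2)->(2,2) | p4:(3,1)->(4,1)->EXIT
Step 3: p0:(4,4)->(4,3)->EXIT | p1:(4,2)->(4,1)->EXIT | p2:escaped | p3:(2,2)->(3,2) | p4:escaped
Step 4: p0:escaped | p1:escaped | p2:escaped | p3:(3,2)->(4,2) | p4:escaped
Step 5: p0:escaped | p1:escaped | p2:escaped | p3:(4,2)->(4,1)->EXIT | p4:escaped

ESCAPED ESCAPED ESCAPED ESCAPED ESCAPED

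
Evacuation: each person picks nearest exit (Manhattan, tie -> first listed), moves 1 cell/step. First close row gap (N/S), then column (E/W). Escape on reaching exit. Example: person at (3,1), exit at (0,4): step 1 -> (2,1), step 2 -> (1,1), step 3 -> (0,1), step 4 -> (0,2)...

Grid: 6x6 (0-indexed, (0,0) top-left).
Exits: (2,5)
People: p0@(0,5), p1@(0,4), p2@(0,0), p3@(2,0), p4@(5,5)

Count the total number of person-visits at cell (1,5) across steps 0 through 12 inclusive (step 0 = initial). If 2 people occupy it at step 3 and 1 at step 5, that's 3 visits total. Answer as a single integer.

Step 0: p0@(0,5) p1@(0,4) p2@(0,0) p3@(2,0) p4@(5,5) -> at (1,5): 0 [-], cum=0
Step 1: p0@(1,5) p1@(1,4) p2@(1,0) p3@(2,1) p4@(4,5) -> at (1,5): 1 [p0], cum=1
Step 2: p0@ESC p1@(2,4) p2@(2,0) p3@(2,2) p4@(3,5) -> at (1,5): 0 [-], cum=1
Step 3: p0@ESC p1@ESC p2@(2,1) p3@(2,3) p4@ESC -> at (1,5): 0 [-], cum=1
Step 4: p0@ESC p1@ESC p2@(2,2) p3@(2,4) p4@ESC -> at (1,5): 0 [-], cum=1
Step 5: p0@ESC p1@ESC p2@(2,3) p3@ESC p4@ESC -> at (1,5): 0 [-], cum=1
Step 6: p0@ESC p1@ESC p2@(2,4) p3@ESC p4@ESC -> at (1,5): 0 [-], cum=1
Step 7: p0@ESC p1@ESC p2@ESC p3@ESC p4@ESC -> at (1,5): 0 [-], cum=1
Total visits = 1

Answer: 1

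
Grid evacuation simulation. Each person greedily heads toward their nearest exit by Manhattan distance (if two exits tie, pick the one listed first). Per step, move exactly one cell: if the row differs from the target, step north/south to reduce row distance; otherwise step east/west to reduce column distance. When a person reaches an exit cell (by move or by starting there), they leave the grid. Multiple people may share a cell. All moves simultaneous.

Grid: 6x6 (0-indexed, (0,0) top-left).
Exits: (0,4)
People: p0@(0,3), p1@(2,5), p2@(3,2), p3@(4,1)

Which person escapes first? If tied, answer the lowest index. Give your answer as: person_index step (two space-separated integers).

Step 1: p0:(0,3)->(0,4)->EXIT | p1:(2,5)->(1,5) | p2:(3,2)->(2,2) | p3:(4,1)->(3,1)
Step 2: p0:escaped | p1:(1,5)->(0,5) | p2:(2,2)->(1,2) | p3:(3,1)->(2,1)
Step 3: p0:escaped | p1:(0,5)->(0,4)->EXIT | p2:(1,2)->(0,2) | p3:(2,1)->(1,1)
Step 4: p0:escaped | p1:escaped | p2:(0,2)->(0,3) | p3:(1,1)->(0,1)
Step 5: p0:escaped | p1:escaped | p2:(0,3)->(0,4)->EXIT | p3:(0,1)->(0,2)
Step 6: p0:escaped | p1:escaped | p2:escaped | p3:(0,2)->(0,3)
Step 7: p0:escaped | p1:escaped | p2:escaped | p3:(0,3)->(0,4)->EXIT
Exit steps: [1, 3, 5, 7]
First to escape: p0 at step 1

Answer: 0 1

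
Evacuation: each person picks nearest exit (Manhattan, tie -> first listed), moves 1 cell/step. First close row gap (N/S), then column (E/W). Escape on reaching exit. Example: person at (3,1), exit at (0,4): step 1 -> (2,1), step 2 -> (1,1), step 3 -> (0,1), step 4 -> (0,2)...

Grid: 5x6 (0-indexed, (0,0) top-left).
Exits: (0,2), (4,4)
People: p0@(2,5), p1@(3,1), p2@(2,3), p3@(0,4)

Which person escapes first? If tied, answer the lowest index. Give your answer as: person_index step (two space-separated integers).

Answer: 3 2

Derivation:
Step 1: p0:(2,5)->(3,5) | p1:(3,1)->(2,1) | p2:(2,3)->(1,3) | p3:(0,4)->(0,3)
Step 2: p0:(3,5)->(4,5) | p1:(2,1)->(1,1) | p2:(1,3)->(0,3) | p3:(0,3)->(0,2)->EXIT
Step 3: p0:(4,5)->(4,4)->EXIT | p1:(1,1)->(0,1) | p2:(0,3)->(0,2)->EXIT | p3:escaped
Step 4: p0:escaped | p1:(0,1)->(0,2)->EXIT | p2:escaped | p3:escaped
Exit steps: [3, 4, 3, 2]
First to escape: p3 at step 2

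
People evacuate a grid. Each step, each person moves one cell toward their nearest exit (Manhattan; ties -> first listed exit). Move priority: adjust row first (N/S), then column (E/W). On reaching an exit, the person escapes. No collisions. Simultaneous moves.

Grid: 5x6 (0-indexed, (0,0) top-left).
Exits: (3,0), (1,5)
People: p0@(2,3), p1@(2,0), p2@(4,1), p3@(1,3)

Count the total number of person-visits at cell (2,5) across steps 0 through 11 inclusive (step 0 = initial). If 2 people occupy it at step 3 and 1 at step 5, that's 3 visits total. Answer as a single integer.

Answer: 0

Derivation:
Step 0: p0@(2,3) p1@(2,0) p2@(4,1) p3@(1,3) -> at (2,5): 0 [-], cum=0
Step 1: p0@(1,3) p1@ESC p2@(3,1) p3@(1,4) -> at (2,5): 0 [-], cum=0
Step 2: p0@(1,4) p1@ESC p2@ESC p3@ESC -> at (2,5): 0 [-], cum=0
Step 3: p0@ESC p1@ESC p2@ESC p3@ESC -> at (2,5): 0 [-], cum=0
Total visits = 0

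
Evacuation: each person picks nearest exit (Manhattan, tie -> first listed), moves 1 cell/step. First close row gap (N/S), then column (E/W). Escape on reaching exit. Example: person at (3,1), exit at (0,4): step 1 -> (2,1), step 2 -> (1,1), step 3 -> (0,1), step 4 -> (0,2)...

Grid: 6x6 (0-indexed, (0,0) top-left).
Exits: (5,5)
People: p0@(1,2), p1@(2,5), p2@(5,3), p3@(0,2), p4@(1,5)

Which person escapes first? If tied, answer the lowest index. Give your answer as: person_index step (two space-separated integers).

Step 1: p0:(1,2)->(2,2) | p1:(2,5)->(3,5) | p2:(5,3)->(5,4) | p3:(0,2)->(1,2) | p4:(1,5)->(2,5)
Step 2: p0:(2,2)->(3,2) | p1:(3,5)->(4,5) | p2:(5,4)->(5,5)->EXIT | p3:(1,2)->(2,2) | p4:(2,5)->(3,5)
Step 3: p0:(3,2)->(4,2) | p1:(4,5)->(5,5)->EXIT | p2:escaped | p3:(2,2)->(3,2) | p4:(3,5)->(4,5)
Step 4: p0:(4,2)->(5,2) | p1:escaped | p2:escaped | p3:(3,2)->(4,2) | p4:(4,5)->(5,5)->EXIT
Step 5: p0:(5,2)->(5,3) | p1:escaped | p2:escaped | p3:(4,2)->(5,2) | p4:escaped
Step 6: p0:(5,3)->(5,4) | p1:escaped | p2:escaped | p3:(5,2)->(5,3) | p4:escaped
Step 7: p0:(5,4)->(5,5)->EXIT | p1:escaped | p2:escaped | p3:(5,3)->(5,4) | p4:escaped
Step 8: p0:escaped | p1:escaped | p2:escaped | p3:(5,4)->(5,5)->EXIT | p4:escaped
Exit steps: [7, 3, 2, 8, 4]
First to escape: p2 at step 2

Answer: 2 2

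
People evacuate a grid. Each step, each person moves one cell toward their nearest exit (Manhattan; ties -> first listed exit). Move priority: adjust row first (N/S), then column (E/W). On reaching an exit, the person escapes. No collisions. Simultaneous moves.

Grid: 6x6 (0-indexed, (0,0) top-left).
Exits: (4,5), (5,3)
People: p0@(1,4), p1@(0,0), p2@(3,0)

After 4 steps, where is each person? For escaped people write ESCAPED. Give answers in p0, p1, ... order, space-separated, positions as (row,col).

Step 1: p0:(1,4)->(2,4) | p1:(0,0)->(1,0) | p2:(3,0)->(4,0)
Step 2: p0:(2,4)->(3,4) | p1:(1,0)->(2,0) | p2:(4,0)->(5,0)
Step 3: p0:(3,4)->(4,4) | p1:(2,0)->(3,0) | p2:(5,0)->(5,1)
Step 4: p0:(4,4)->(4,5)->EXIT | p1:(3,0)->(4,0) | p2:(5,1)->(5,2)

ESCAPED (4,0) (5,2)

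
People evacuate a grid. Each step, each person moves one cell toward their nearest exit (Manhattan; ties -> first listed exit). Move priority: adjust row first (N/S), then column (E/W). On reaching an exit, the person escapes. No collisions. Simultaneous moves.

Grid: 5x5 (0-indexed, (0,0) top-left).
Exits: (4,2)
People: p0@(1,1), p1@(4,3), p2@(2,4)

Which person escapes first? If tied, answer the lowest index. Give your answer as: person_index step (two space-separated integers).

Answer: 1 1

Derivation:
Step 1: p0:(1,1)->(2,1) | p1:(4,3)->(4,2)->EXIT | p2:(2,4)->(3,4)
Step 2: p0:(2,1)->(3,1) | p1:escaped | p2:(3,4)->(4,4)
Step 3: p0:(3,1)->(4,1) | p1:escaped | p2:(4,4)->(4,3)
Step 4: p0:(4,1)->(4,2)->EXIT | p1:escaped | p2:(4,3)->(4,2)->EXIT
Exit steps: [4, 1, 4]
First to escape: p1 at step 1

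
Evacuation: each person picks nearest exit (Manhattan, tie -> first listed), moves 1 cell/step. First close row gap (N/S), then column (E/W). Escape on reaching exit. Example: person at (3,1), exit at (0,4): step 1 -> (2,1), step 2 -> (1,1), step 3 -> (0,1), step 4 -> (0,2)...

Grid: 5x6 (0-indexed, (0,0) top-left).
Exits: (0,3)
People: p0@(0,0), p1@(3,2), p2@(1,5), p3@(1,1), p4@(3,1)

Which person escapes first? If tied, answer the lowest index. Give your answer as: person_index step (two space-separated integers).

Step 1: p0:(0,0)->(0,1) | p1:(3,2)->(2,2) | p2:(1,5)->(0,5) | p3:(1,1)->(0,1) | p4:(3,1)->(2,1)
Step 2: p0:(0,1)->(0,2) | p1:(2,2)->(1,2) | p2:(0,5)->(0,4) | p3:(0,1)->(0,2) | p4:(2,1)->(1,1)
Step 3: p0:(0,2)->(0,3)->EXIT | p1:(1,2)->(0,2) | p2:(0,4)->(0,3)->EXIT | p3:(0,2)->(0,3)->EXIT | p4:(1,1)->(0,1)
Step 4: p0:escaped | p1:(0,2)->(0,3)->EXIT | p2:escaped | p3:escaped | p4:(0,1)->(0,2)
Step 5: p0:escaped | p1:escaped | p2:escaped | p3:escaped | p4:(0,2)->(0,3)->EXIT
Exit steps: [3, 4, 3, 3, 5]
First to escape: p0 at step 3

Answer: 0 3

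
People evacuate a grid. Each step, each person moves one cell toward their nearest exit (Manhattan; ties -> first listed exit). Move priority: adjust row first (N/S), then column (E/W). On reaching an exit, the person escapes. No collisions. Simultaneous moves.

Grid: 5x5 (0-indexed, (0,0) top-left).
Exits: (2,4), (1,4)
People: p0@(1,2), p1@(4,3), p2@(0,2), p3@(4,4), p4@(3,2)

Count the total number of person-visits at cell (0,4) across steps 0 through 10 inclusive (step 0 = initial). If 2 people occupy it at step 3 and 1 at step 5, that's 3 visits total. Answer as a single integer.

Answer: 0

Derivation:
Step 0: p0@(1,2) p1@(4,3) p2@(0,2) p3@(4,4) p4@(3,2) -> at (0,4): 0 [-], cum=0
Step 1: p0@(1,3) p1@(3,3) p2@(1,2) p3@(3,4) p4@(2,2) -> at (0,4): 0 [-], cum=0
Step 2: p0@ESC p1@(2,3) p2@(1,3) p3@ESC p4@(2,3) -> at (0,4): 0 [-], cum=0
Step 3: p0@ESC p1@ESC p2@ESC p3@ESC p4@ESC -> at (0,4): 0 [-], cum=0
Total visits = 0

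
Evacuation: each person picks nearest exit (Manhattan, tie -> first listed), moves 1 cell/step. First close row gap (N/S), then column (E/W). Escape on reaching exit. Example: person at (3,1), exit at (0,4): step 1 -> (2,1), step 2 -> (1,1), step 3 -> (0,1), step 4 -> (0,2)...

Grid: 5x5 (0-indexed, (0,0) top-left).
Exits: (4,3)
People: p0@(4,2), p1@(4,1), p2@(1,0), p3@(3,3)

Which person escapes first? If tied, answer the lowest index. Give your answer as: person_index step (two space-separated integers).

Step 1: p0:(4,2)->(4,3)->EXIT | p1:(4,1)->(4,2) | p2:(1,0)->(2,0) | p3:(3,3)->(4,3)->EXIT
Step 2: p0:escaped | p1:(4,2)->(4,3)->EXIT | p2:(2,0)->(3,0) | p3:escaped
Step 3: p0:escaped | p1:escaped | p2:(3,0)->(4,0) | p3:escaped
Step 4: p0:escaped | p1:escaped | p2:(4,0)->(4,1) | p3:escaped
Step 5: p0:escaped | p1:escaped | p2:(4,1)->(4,2) | p3:escaped
Step 6: p0:escaped | p1:escaped | p2:(4,2)->(4,3)->EXIT | p3:escaped
Exit steps: [1, 2, 6, 1]
First to escape: p0 at step 1

Answer: 0 1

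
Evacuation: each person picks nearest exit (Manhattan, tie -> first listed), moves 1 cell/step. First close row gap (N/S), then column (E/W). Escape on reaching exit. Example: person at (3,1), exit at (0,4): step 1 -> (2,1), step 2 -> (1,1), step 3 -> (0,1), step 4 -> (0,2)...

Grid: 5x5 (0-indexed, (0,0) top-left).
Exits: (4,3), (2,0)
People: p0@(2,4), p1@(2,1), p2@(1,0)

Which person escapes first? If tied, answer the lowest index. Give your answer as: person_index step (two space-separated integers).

Answer: 1 1

Derivation:
Step 1: p0:(2,4)->(3,4) | p1:(2,1)->(2,0)->EXIT | p2:(1,0)->(2,0)->EXIT
Step 2: p0:(3,4)->(4,4) | p1:escaped | p2:escaped
Step 3: p0:(4,4)->(4,3)->EXIT | p1:escaped | p2:escaped
Exit steps: [3, 1, 1]
First to escape: p1 at step 1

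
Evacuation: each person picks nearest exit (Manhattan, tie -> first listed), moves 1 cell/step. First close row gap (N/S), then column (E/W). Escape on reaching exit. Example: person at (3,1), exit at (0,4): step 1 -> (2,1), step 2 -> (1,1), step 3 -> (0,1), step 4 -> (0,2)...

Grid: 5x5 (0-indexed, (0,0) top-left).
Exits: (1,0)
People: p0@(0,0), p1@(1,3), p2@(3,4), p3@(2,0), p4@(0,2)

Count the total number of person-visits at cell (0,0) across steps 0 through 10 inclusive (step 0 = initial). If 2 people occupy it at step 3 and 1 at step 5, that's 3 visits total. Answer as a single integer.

Answer: 1

Derivation:
Step 0: p0@(0,0) p1@(1,3) p2@(3,4) p3@(2,0) p4@(0,2) -> at (0,0): 1 [p0], cum=1
Step 1: p0@ESC p1@(1,2) p2@(2,4) p3@ESC p4@(1,2) -> at (0,0): 0 [-], cum=1
Step 2: p0@ESC p1@(1,1) p2@(1,4) p3@ESC p4@(1,1) -> at (0,0): 0 [-], cum=1
Step 3: p0@ESC p1@ESC p2@(1,3) p3@ESC p4@ESC -> at (0,0): 0 [-], cum=1
Step 4: p0@ESC p1@ESC p2@(1,2) p3@ESC p4@ESC -> at (0,0): 0 [-], cum=1
Step 5: p0@ESC p1@ESC p2@(1,1) p3@ESC p4@ESC -> at (0,0): 0 [-], cum=1
Step 6: p0@ESC p1@ESC p2@ESC p3@ESC p4@ESC -> at (0,0): 0 [-], cum=1
Total visits = 1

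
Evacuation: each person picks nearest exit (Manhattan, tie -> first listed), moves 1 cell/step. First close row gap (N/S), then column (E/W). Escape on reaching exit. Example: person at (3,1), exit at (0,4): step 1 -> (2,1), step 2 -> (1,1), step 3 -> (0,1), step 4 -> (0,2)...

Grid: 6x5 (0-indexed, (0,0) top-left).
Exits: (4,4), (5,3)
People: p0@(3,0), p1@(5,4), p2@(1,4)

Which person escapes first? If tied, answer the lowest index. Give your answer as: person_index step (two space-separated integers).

Answer: 1 1

Derivation:
Step 1: p0:(3,0)->(4,0) | p1:(5,4)->(4,4)->EXIT | p2:(1,4)->(2,4)
Step 2: p0:(4,0)->(4,1) | p1:escaped | p2:(2,4)->(3,4)
Step 3: p0:(4,1)->(4,2) | p1:escaped | p2:(3,4)->(4,4)->EXIT
Step 4: p0:(4,2)->(4,3) | p1:escaped | p2:escaped
Step 5: p0:(4,3)->(4,4)->EXIT | p1:escaped | p2:escaped
Exit steps: [5, 1, 3]
First to escape: p1 at step 1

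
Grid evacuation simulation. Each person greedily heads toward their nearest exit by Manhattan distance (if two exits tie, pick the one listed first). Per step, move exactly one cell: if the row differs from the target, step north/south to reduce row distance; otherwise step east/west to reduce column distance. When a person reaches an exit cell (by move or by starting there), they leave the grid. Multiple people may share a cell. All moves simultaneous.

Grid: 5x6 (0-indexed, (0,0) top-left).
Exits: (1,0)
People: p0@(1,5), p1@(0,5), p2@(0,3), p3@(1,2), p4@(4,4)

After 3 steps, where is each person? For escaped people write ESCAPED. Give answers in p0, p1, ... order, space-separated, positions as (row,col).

Step 1: p0:(1,5)->(1,4) | p1:(0,5)->(1,5) | p2:(0,3)->(1,3) | p3:(1,2)->(1,1) | p4:(4,4)->(3,4)
Step 2: p0:(1,4)->(1,3) | p1:(1,5)->(1,4) | p2:(1,3)->(1,2) | p3:(1,1)->(1,0)->EXIT | p4:(3,4)->(2,4)
Step 3: p0:(1,3)->(1,2) | p1:(1,4)->(1,3) | p2:(1,2)->(1,1) | p3:escaped | p4:(2,4)->(1,4)

(1,2) (1,3) (1,1) ESCAPED (1,4)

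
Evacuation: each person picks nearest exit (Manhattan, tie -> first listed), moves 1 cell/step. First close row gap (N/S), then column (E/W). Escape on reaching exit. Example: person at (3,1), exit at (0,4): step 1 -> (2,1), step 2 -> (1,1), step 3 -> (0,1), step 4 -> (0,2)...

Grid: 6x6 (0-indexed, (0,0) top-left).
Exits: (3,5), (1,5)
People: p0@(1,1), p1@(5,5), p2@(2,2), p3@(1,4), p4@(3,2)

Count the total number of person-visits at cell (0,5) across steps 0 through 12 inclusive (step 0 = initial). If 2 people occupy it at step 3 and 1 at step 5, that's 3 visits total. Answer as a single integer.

Answer: 0

Derivation:
Step 0: p0@(1,1) p1@(5,5) p2@(2,2) p3@(1,4) p4@(3,2) -> at (0,5): 0 [-], cum=0
Step 1: p0@(1,2) p1@(4,5) p2@(3,2) p3@ESC p4@(3,3) -> at (0,5): 0 [-], cum=0
Step 2: p0@(1,3) p1@ESC p2@(3,3) p3@ESC p4@(3,4) -> at (0,5): 0 [-], cum=0
Step 3: p0@(1,4) p1@ESC p2@(3,4) p3@ESC p4@ESC -> at (0,5): 0 [-], cum=0
Step 4: p0@ESC p1@ESC p2@ESC p3@ESC p4@ESC -> at (0,5): 0 [-], cum=0
Total visits = 0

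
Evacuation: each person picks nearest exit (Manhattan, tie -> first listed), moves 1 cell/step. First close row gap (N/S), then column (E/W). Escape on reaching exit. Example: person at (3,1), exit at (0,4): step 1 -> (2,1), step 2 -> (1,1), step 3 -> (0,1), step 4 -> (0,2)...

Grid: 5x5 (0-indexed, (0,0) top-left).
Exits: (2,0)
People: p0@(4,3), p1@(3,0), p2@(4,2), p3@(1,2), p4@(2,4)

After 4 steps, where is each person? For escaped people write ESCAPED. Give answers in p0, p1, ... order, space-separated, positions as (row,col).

Step 1: p0:(4,3)->(3,3) | p1:(3,0)->(2,0)->EXIT | p2:(4,2)->(3,2) | p3:(1,2)->(2,2) | p4:(2,4)->(2,3)
Step 2: p0:(3,3)->(2,3) | p1:escaped | p2:(3,2)->(2,2) | p3:(2,2)->(2,1) | p4:(2,3)->(2,2)
Step 3: p0:(2,3)->(2,2) | p1:escaped | p2:(2,2)->(2,1) | p3:(2,1)->(2,0)->EXIT | p4:(2,2)->(2,1)
Step 4: p0:(2,2)->(2,1) | p1:escaped | p2:(2,1)->(2,0)->EXIT | p3:escaped | p4:(2,1)->(2,0)->EXIT

(2,1) ESCAPED ESCAPED ESCAPED ESCAPED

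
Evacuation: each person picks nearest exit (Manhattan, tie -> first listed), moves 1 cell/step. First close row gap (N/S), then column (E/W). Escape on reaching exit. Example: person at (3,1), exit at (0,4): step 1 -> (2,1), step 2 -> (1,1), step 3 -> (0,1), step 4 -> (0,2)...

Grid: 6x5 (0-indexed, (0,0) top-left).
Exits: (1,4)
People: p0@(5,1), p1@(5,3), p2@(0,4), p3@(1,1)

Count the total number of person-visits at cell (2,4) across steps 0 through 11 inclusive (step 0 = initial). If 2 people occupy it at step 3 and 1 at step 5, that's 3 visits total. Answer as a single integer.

Answer: 0

Derivation:
Step 0: p0@(5,1) p1@(5,3) p2@(0,4) p3@(1,1) -> at (2,4): 0 [-], cum=0
Step 1: p0@(4,1) p1@(4,3) p2@ESC p3@(1,2) -> at (2,4): 0 [-], cum=0
Step 2: p0@(3,1) p1@(3,3) p2@ESC p3@(1,3) -> at (2,4): 0 [-], cum=0
Step 3: p0@(2,1) p1@(2,3) p2@ESC p3@ESC -> at (2,4): 0 [-], cum=0
Step 4: p0@(1,1) p1@(1,3) p2@ESC p3@ESC -> at (2,4): 0 [-], cum=0
Step 5: p0@(1,2) p1@ESC p2@ESC p3@ESC -> at (2,4): 0 [-], cum=0
Step 6: p0@(1,3) p1@ESC p2@ESC p3@ESC -> at (2,4): 0 [-], cum=0
Step 7: p0@ESC p1@ESC p2@ESC p3@ESC -> at (2,4): 0 [-], cum=0
Total visits = 0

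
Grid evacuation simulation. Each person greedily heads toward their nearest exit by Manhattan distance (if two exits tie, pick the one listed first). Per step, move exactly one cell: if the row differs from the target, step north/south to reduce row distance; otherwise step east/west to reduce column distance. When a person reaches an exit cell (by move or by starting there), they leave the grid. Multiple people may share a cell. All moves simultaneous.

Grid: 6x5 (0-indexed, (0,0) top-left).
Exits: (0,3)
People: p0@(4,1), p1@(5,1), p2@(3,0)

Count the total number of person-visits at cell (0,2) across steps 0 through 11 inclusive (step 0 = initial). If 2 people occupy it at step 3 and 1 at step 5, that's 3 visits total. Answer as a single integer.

Step 0: p0@(4,1) p1@(5,1) p2@(3,0) -> at (0,2): 0 [-], cum=0
Step 1: p0@(3,1) p1@(4,1) p2@(2,0) -> at (0,2): 0 [-], cum=0
Step 2: p0@(2,1) p1@(3,1) p2@(1,0) -> at (0,2): 0 [-], cum=0
Step 3: p0@(1,1) p1@(2,1) p2@(0,0) -> at (0,2): 0 [-], cum=0
Step 4: p0@(0,1) p1@(1,1) p2@(0,1) -> at (0,2): 0 [-], cum=0
Step 5: p0@(0,2) p1@(0,1) p2@(0,2) -> at (0,2): 2 [p0,p2], cum=2
Step 6: p0@ESC p1@(0,2) p2@ESC -> at (0,2): 1 [p1], cum=3
Step 7: p0@ESC p1@ESC p2@ESC -> at (0,2): 0 [-], cum=3
Total visits = 3

Answer: 3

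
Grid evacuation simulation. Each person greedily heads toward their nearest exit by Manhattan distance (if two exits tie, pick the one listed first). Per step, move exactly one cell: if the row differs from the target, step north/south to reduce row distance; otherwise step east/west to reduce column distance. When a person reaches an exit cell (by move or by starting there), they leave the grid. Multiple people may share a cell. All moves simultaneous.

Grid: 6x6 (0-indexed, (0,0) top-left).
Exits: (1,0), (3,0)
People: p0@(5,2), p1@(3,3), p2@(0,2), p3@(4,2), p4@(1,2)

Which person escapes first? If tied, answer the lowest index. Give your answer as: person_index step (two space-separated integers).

Answer: 4 2

Derivation:
Step 1: p0:(5,2)->(4,2) | p1:(3,3)->(3,2) | p2:(0,2)->(1,2) | p3:(4,2)->(3,2) | p4:(1,2)->(1,1)
Step 2: p0:(4,2)->(3,2) | p1:(3,2)->(3,1) | p2:(1,2)->(1,1) | p3:(3,2)->(3,1) | p4:(1,1)->(1,0)->EXIT
Step 3: p0:(3,2)->(3,1) | p1:(3,1)->(3,0)->EXIT | p2:(1,1)->(1,0)->EXIT | p3:(3,1)->(3,0)->EXIT | p4:escaped
Step 4: p0:(3,1)->(3,0)->EXIT | p1:escaped | p2:escaped | p3:escaped | p4:escaped
Exit steps: [4, 3, 3, 3, 2]
First to escape: p4 at step 2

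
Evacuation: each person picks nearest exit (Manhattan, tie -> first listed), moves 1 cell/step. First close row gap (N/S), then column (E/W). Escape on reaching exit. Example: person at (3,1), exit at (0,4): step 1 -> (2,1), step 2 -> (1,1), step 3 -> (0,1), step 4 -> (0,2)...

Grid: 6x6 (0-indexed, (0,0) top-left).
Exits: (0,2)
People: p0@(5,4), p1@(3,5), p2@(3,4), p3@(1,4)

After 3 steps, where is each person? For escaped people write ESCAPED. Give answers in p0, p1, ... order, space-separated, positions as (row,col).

Step 1: p0:(5,4)->(4,4) | p1:(3,5)->(2,5) | p2:(3,4)->(2,4) | p3:(1,4)->(0,4)
Step 2: p0:(4,4)->(3,4) | p1:(2,5)->(1,5) | p2:(2,4)->(1,4) | p3:(0,4)->(0,3)
Step 3: p0:(3,4)->(2,4) | p1:(1,5)->(0,5) | p2:(1,4)->(0,4) | p3:(0,3)->(0,2)->EXIT

(2,4) (0,5) (0,4) ESCAPED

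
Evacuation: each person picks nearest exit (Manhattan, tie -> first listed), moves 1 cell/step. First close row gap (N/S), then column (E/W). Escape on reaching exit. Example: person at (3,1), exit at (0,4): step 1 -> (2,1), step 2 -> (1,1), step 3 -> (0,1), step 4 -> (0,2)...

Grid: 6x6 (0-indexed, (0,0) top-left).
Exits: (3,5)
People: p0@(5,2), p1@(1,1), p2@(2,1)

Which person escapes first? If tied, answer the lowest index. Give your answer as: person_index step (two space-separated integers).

Step 1: p0:(5,2)->(4,2) | p1:(1,1)->(2,1) | p2:(2,1)->(3,1)
Step 2: p0:(4,2)->(3,2) | p1:(2,1)->(3,1) | p2:(3,1)->(3,2)
Step 3: p0:(3,2)->(3,3) | p1:(3,1)->(3,2) | p2:(3,2)->(3,3)
Step 4: p0:(3,3)->(3,4) | p1:(3,2)->(3,3) | p2:(3,3)->(3,4)
Step 5: p0:(3,4)->(3,5)->EXIT | p1:(3,3)->(3,4) | p2:(3,4)->(3,5)->EXIT
Step 6: p0:escaped | p1:(3,4)->(3,5)->EXIT | p2:escaped
Exit steps: [5, 6, 5]
First to escape: p0 at step 5

Answer: 0 5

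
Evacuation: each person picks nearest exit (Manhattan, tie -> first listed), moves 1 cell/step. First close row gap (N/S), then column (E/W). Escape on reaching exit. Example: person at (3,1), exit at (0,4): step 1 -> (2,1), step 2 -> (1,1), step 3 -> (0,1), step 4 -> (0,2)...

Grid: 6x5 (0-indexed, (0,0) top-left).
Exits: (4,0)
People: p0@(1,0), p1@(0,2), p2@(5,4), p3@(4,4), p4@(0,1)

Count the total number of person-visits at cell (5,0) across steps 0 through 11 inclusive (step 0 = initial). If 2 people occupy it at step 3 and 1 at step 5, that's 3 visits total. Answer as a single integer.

Answer: 0

Derivation:
Step 0: p0@(1,0) p1@(0,2) p2@(5,4) p3@(4,4) p4@(0,1) -> at (5,0): 0 [-], cum=0
Step 1: p0@(2,0) p1@(1,2) p2@(4,4) p3@(4,3) p4@(1,1) -> at (5,0): 0 [-], cum=0
Step 2: p0@(3,0) p1@(2,2) p2@(4,3) p3@(4,2) p4@(2,1) -> at (5,0): 0 [-], cum=0
Step 3: p0@ESC p1@(3,2) p2@(4,2) p3@(4,1) p4@(3,1) -> at (5,0): 0 [-], cum=0
Step 4: p0@ESC p1@(4,2) p2@(4,1) p3@ESC p4@(4,1) -> at (5,0): 0 [-], cum=0
Step 5: p0@ESC p1@(4,1) p2@ESC p3@ESC p4@ESC -> at (5,0): 0 [-], cum=0
Step 6: p0@ESC p1@ESC p2@ESC p3@ESC p4@ESC -> at (5,0): 0 [-], cum=0
Total visits = 0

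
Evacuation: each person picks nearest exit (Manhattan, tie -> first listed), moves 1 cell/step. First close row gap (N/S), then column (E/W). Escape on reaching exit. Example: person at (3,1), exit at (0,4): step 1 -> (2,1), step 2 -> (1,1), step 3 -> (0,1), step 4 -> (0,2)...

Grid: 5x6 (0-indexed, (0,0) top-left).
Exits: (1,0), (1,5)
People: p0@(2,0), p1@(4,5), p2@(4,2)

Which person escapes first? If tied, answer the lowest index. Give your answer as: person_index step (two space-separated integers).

Answer: 0 1

Derivation:
Step 1: p0:(2,0)->(1,0)->EXIT | p1:(4,5)->(3,5) | p2:(4,2)->(3,2)
Step 2: p0:escaped | p1:(3,5)->(2,5) | p2:(3,2)->(2,2)
Step 3: p0:escaped | p1:(2,5)->(1,5)->EXIT | p2:(2,2)->(1,2)
Step 4: p0:escaped | p1:escaped | p2:(1,2)->(1,1)
Step 5: p0:escaped | p1:escaped | p2:(1,1)->(1,0)->EXIT
Exit steps: [1, 3, 5]
First to escape: p0 at step 1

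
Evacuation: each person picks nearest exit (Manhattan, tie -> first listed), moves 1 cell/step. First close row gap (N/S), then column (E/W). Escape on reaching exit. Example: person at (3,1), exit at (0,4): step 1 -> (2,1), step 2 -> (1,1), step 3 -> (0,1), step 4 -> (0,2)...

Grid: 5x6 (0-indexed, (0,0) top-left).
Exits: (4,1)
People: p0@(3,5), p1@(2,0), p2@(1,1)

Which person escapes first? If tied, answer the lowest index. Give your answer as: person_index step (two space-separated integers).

Step 1: p0:(3,5)->(4,5) | p1:(2,0)->(3,0) | p2:(1,1)->(2,1)
Step 2: p0:(4,5)->(4,4) | p1:(3,0)->(4,0) | p2:(2,1)->(3,1)
Step 3: p0:(4,4)->(4,3) | p1:(4,0)->(4,1)->EXIT | p2:(3,1)->(4,1)->EXIT
Step 4: p0:(4,3)->(4,2) | p1:escaped | p2:escaped
Step 5: p0:(4,2)->(4,1)->EXIT | p1:escaped | p2:escaped
Exit steps: [5, 3, 3]
First to escape: p1 at step 3

Answer: 1 3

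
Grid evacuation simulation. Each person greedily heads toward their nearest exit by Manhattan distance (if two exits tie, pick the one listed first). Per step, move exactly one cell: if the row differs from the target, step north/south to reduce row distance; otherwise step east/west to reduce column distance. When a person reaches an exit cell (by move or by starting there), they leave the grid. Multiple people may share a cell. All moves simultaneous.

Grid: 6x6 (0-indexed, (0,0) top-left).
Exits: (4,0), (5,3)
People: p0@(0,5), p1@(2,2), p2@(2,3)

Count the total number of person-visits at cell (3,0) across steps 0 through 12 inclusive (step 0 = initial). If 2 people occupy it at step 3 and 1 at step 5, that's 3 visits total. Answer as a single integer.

Answer: 0

Derivation:
Step 0: p0@(0,5) p1@(2,2) p2@(2,3) -> at (3,0): 0 [-], cum=0
Step 1: p0@(1,5) p1@(3,2) p2@(3,3) -> at (3,0): 0 [-], cum=0
Step 2: p0@(2,5) p1@(4,2) p2@(4,3) -> at (3,0): 0 [-], cum=0
Step 3: p0@(3,5) p1@(4,1) p2@ESC -> at (3,0): 0 [-], cum=0
Step 4: p0@(4,5) p1@ESC p2@ESC -> at (3,0): 0 [-], cum=0
Step 5: p0@(5,5) p1@ESC p2@ESC -> at (3,0): 0 [-], cum=0
Step 6: p0@(5,4) p1@ESC p2@ESC -> at (3,0): 0 [-], cum=0
Step 7: p0@ESC p1@ESC p2@ESC -> at (3,0): 0 [-], cum=0
Total visits = 0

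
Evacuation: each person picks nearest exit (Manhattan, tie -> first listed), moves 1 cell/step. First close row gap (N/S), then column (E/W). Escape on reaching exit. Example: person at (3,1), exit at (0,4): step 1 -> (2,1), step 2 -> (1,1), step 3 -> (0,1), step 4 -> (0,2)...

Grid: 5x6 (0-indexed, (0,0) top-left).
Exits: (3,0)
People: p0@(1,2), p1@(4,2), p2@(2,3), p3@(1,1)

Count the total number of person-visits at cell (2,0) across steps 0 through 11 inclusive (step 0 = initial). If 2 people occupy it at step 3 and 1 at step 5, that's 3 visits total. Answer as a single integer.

Step 0: p0@(1,2) p1@(4,2) p2@(2,3) p3@(1,1) -> at (2,0): 0 [-], cum=0
Step 1: p0@(2,2) p1@(3,2) p2@(3,3) p3@(2,1) -> at (2,0): 0 [-], cum=0
Step 2: p0@(3,2) p1@(3,1) p2@(3,2) p3@(3,1) -> at (2,0): 0 [-], cum=0
Step 3: p0@(3,1) p1@ESC p2@(3,1) p3@ESC -> at (2,0): 0 [-], cum=0
Step 4: p0@ESC p1@ESC p2@ESC p3@ESC -> at (2,0): 0 [-], cum=0
Total visits = 0

Answer: 0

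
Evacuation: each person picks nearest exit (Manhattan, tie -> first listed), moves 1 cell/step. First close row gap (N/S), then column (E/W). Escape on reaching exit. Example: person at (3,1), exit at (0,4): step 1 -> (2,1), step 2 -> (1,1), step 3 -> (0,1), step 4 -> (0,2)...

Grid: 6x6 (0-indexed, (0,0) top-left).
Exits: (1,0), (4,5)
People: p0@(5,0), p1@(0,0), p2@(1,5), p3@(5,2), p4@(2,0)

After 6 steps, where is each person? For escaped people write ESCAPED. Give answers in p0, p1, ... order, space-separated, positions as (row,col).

Step 1: p0:(5,0)->(4,0) | p1:(0,0)->(1,0)->EXIT | p2:(1,5)->(2,5) | p3:(5,2)->(4,2) | p4:(2,0)->(1,0)->EXIT
Step 2: p0:(4,0)->(3,0) | p1:escaped | p2:(2,5)->(3,5) | p3:(4,2)->(4,3) | p4:escaped
Step 3: p0:(3,0)->(2,0) | p1:escaped | p2:(3,5)->(4,5)->EXIT | p3:(4,3)->(4,4) | p4:escaped
Step 4: p0:(2,0)->(1,0)->EXIT | p1:escaped | p2:escaped | p3:(4,4)->(4,5)->EXIT | p4:escaped

ESCAPED ESCAPED ESCAPED ESCAPED ESCAPED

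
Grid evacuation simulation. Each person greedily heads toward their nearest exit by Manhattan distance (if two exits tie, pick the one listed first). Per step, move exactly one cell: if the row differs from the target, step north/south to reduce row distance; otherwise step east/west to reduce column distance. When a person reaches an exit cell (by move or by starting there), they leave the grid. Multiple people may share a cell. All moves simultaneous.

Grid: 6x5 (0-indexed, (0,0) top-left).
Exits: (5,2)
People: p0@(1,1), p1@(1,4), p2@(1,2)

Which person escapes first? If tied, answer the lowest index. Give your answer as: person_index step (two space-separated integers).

Answer: 2 4

Derivation:
Step 1: p0:(1,1)->(2,1) | p1:(1,4)->(2,4) | p2:(1,2)->(2,2)
Step 2: p0:(2,1)->(3,1) | p1:(2,4)->(3,4) | p2:(2,2)->(3,2)
Step 3: p0:(3,1)->(4,1) | p1:(3,4)->(4,4) | p2:(3,2)->(4,2)
Step 4: p0:(4,1)->(5,1) | p1:(4,4)->(5,4) | p2:(4,2)->(5,2)->EXIT
Step 5: p0:(5,1)->(5,2)->EXIT | p1:(5,4)->(5,3) | p2:escaped
Step 6: p0:escaped | p1:(5,3)->(5,2)->EXIT | p2:escaped
Exit steps: [5, 6, 4]
First to escape: p2 at step 4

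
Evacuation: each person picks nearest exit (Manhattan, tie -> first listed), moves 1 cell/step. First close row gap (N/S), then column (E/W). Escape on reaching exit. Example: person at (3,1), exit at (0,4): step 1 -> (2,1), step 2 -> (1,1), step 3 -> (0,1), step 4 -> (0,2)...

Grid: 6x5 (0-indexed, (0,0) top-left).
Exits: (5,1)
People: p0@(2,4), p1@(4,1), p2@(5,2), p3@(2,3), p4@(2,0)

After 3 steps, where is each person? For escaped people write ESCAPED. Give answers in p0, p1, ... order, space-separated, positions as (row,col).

Step 1: p0:(2,4)->(3,4) | p1:(4,1)->(5,1)->EXIT | p2:(5,2)->(5,1)->EXIT | p3:(2,3)->(3,3) | p4:(2,0)->(3,0)
Step 2: p0:(3,4)->(4,4) | p1:escaped | p2:escaped | p3:(3,3)->(4,3) | p4:(3,0)->(4,0)
Step 3: p0:(4,4)->(5,4) | p1:escaped | p2:escaped | p3:(4,3)->(5,3) | p4:(4,0)->(5,0)

(5,4) ESCAPED ESCAPED (5,3) (5,0)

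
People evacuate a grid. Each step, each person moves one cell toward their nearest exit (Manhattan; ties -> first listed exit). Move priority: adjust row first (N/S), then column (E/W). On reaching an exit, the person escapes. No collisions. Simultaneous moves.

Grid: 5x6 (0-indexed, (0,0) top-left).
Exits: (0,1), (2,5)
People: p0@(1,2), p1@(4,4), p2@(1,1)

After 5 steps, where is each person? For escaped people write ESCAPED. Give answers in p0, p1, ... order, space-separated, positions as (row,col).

Step 1: p0:(1,2)->(0,2) | p1:(4,4)->(3,4) | p2:(1,1)->(0,1)->EXIT
Step 2: p0:(0,2)->(0,1)->EXIT | p1:(3,4)->(2,4) | p2:escaped
Step 3: p0:escaped | p1:(2,4)->(2,5)->EXIT | p2:escaped

ESCAPED ESCAPED ESCAPED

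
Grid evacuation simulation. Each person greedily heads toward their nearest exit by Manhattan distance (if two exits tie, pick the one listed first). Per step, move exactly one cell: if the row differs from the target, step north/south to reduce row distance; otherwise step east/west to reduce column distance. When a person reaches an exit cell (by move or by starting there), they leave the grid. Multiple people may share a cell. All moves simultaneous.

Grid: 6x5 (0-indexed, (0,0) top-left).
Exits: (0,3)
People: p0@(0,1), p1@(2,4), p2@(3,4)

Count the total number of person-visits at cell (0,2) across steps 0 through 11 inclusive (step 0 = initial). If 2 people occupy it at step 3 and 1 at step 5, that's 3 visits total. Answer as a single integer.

Answer: 1

Derivation:
Step 0: p0@(0,1) p1@(2,4) p2@(3,4) -> at (0,2): 0 [-], cum=0
Step 1: p0@(0,2) p1@(1,4) p2@(2,4) -> at (0,2): 1 [p0], cum=1
Step 2: p0@ESC p1@(0,4) p2@(1,4) -> at (0,2): 0 [-], cum=1
Step 3: p0@ESC p1@ESC p2@(0,4) -> at (0,2): 0 [-], cum=1
Step 4: p0@ESC p1@ESC p2@ESC -> at (0,2): 0 [-], cum=1
Total visits = 1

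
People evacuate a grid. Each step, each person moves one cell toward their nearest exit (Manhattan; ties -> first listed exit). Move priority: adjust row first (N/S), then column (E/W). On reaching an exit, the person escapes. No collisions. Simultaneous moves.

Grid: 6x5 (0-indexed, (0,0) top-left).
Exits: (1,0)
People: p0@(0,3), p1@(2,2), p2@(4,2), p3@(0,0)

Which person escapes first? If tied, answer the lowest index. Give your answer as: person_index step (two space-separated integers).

Step 1: p0:(0,3)->(1,3) | p1:(2,2)->(1,2) | p2:(4,2)->(3,2) | p3:(0,0)->(1,0)->EXIT
Step 2: p0:(1,3)->(1,2) | p1:(1,2)->(1,1) | p2:(3,2)->(2,2) | p3:escaped
Step 3: p0:(1,2)->(1,1) | p1:(1,1)->(1,0)->EXIT | p2:(2,2)->(1,2) | p3:escaped
Step 4: p0:(1,1)->(1,0)->EXIT | p1:escaped | p2:(1,2)->(1,1) | p3:escaped
Step 5: p0:escaped | p1:escaped | p2:(1,1)->(1,0)->EXIT | p3:escaped
Exit steps: [4, 3, 5, 1]
First to escape: p3 at step 1

Answer: 3 1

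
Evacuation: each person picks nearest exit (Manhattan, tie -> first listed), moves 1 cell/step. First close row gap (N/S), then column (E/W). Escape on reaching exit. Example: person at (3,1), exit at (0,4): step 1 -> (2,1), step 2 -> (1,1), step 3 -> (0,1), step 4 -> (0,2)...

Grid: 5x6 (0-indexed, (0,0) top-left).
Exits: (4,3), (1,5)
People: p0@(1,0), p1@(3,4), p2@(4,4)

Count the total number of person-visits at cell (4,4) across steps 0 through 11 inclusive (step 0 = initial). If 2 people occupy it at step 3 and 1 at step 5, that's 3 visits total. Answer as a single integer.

Answer: 2

Derivation:
Step 0: p0@(1,0) p1@(3,4) p2@(4,4) -> at (4,4): 1 [p2], cum=1
Step 1: p0@(1,1) p1@(4,4) p2@ESC -> at (4,4): 1 [p1], cum=2
Step 2: p0@(1,2) p1@ESC p2@ESC -> at (4,4): 0 [-], cum=2
Step 3: p0@(1,3) p1@ESC p2@ESC -> at (4,4): 0 [-], cum=2
Step 4: p0@(1,4) p1@ESC p2@ESC -> at (4,4): 0 [-], cum=2
Step 5: p0@ESC p1@ESC p2@ESC -> at (4,4): 0 [-], cum=2
Total visits = 2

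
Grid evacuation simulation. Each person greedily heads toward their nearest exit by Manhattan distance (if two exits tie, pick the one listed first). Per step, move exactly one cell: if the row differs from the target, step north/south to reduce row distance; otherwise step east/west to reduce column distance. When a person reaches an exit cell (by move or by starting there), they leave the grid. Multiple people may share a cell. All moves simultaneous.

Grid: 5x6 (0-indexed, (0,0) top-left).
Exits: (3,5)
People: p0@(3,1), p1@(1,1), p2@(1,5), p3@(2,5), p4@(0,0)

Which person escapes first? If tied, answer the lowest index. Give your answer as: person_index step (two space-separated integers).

Answer: 3 1

Derivation:
Step 1: p0:(3,1)->(3,2) | p1:(1,1)->(2,1) | p2:(1,5)->(2,5) | p3:(2,5)->(3,5)->EXIT | p4:(0,0)->(1,0)
Step 2: p0:(3,2)->(3,3) | p1:(2,1)->(3,1) | p2:(2,5)->(3,5)->EXIT | p3:escaped | p4:(1,0)->(2,0)
Step 3: p0:(3,3)->(3,4) | p1:(3,1)->(3,2) | p2:escaped | p3:escaped | p4:(2,0)->(3,0)
Step 4: p0:(3,4)->(3,5)->EXIT | p1:(3,2)->(3,3) | p2:escaped | p3:escaped | p4:(3,0)->(3,1)
Step 5: p0:escaped | p1:(3,3)->(3,4) | p2:escaped | p3:escaped | p4:(3,1)->(3,2)
Step 6: p0:escaped | p1:(3,4)->(3,5)->EXIT | p2:escaped | p3:escaped | p4:(3,2)->(3,3)
Step 7: p0:escaped | p1:escaped | p2:escaped | p3:escaped | p4:(3,3)->(3,4)
Step 8: p0:escaped | p1:escaped | p2:escaped | p3:escaped | p4:(3,4)->(3,5)->EXIT
Exit steps: [4, 6, 2, 1, 8]
First to escape: p3 at step 1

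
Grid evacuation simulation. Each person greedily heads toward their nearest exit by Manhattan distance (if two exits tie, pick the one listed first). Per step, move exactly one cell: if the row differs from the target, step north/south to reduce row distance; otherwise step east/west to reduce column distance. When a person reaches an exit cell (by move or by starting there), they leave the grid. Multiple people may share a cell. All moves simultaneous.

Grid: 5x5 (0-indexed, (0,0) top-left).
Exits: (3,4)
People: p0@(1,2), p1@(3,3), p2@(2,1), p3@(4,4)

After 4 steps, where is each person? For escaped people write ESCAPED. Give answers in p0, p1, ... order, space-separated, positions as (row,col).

Step 1: p0:(1,2)->(2,2) | p1:(3,3)->(3,4)->EXIT | p2:(2,1)->(3,1) | p3:(4,4)->(3,4)->EXIT
Step 2: p0:(2,2)->(3,2) | p1:escaped | p2:(3,1)->(3,2) | p3:escaped
Step 3: p0:(3,2)->(3,3) | p1:escaped | p2:(3,2)->(3,3) | p3:escaped
Step 4: p0:(3,3)->(3,4)->EXIT | p1:escaped | p2:(3,3)->(3,4)->EXIT | p3:escaped

ESCAPED ESCAPED ESCAPED ESCAPED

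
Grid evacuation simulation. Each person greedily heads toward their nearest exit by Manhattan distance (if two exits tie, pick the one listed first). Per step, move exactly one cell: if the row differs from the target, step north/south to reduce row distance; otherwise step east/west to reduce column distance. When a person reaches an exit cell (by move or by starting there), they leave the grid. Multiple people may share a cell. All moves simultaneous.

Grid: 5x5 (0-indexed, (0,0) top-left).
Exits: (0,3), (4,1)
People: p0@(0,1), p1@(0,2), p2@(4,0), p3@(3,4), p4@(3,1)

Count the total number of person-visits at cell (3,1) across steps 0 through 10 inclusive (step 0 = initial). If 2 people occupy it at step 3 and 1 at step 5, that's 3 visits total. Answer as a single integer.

Step 0: p0@(0,1) p1@(0,2) p2@(4,0) p3@(3,4) p4@(3,1) -> at (3,1): 1 [p4], cum=1
Step 1: p0@(0,2) p1@ESC p2@ESC p3@(2,4) p4@ESC -> at (3,1): 0 [-], cum=1
Step 2: p0@ESC p1@ESC p2@ESC p3@(1,4) p4@ESC -> at (3,1): 0 [-], cum=1
Step 3: p0@ESC p1@ESC p2@ESC p3@(0,4) p4@ESC -> at (3,1): 0 [-], cum=1
Step 4: p0@ESC p1@ESC p2@ESC p3@ESC p4@ESC -> at (3,1): 0 [-], cum=1
Total visits = 1

Answer: 1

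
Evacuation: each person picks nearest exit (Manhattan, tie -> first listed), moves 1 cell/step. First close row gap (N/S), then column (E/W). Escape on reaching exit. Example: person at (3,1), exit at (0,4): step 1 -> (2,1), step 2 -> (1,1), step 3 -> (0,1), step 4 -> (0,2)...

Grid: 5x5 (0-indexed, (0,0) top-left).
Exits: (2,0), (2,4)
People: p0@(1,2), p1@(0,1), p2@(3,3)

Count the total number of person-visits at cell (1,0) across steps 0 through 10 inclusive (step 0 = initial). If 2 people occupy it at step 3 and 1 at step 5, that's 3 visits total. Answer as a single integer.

Step 0: p0@(1,2) p1@(0,1) p2@(3,3) -> at (1,0): 0 [-], cum=0
Step 1: p0@(2,2) p1@(1,1) p2@(2,3) -> at (1,0): 0 [-], cum=0
Step 2: p0@(2,1) p1@(2,1) p2@ESC -> at (1,0): 0 [-], cum=0
Step 3: p0@ESC p1@ESC p2@ESC -> at (1,0): 0 [-], cum=0
Total visits = 0

Answer: 0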